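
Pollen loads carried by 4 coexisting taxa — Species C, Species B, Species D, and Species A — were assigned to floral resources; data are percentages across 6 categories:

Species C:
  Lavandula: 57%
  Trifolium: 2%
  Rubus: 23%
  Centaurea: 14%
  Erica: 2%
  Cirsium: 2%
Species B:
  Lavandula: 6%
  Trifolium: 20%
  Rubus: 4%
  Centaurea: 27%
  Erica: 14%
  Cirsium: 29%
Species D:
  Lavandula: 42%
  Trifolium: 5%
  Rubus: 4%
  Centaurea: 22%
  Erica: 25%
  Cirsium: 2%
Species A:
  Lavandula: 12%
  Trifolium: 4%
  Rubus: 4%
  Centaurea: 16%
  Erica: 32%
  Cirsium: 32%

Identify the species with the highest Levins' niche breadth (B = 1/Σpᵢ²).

Species B

Convert percentages to proportions (divide by 100).
Σp_Cᵢ² = 0.57² + 0.02² + 0.23² + 0.14² + 0.02² + 0.02² = 0.3249 + 0.0004 + 0.0529 + 0.0196 + 0.0004 + 0.0004 = 0.3986
B_C = 1 / 0.3986 = 2.5088
Σp_Bᵢ² = 0.06² + 0.20² + 0.04² + 0.27² + 0.14² + 0.29² = 0.0036 + 0.0400 + 0.0016 + 0.0729 + 0.0196 + 0.0841 = 0.2218
B_B = 1 / 0.2218 = 4.5086
Σp_Dᵢ² = 0.42² + 0.05² + 0.04² + 0.22² + 0.25² + 0.02² = 0.1764 + 0.0025 + 0.0016 + 0.0484 + 0.0625 + 0.0004 = 0.2918
B_D = 1 / 0.2918 = 3.4270
Σp_Aᵢ² = 0.12² + 0.04² + 0.04² + 0.16² + 0.32² + 0.32² = 0.0144 + 0.0016 + 0.0016 + 0.0256 + 0.1024 + 0.1024 = 0.2480
B_A = 1 / 0.2480 = 4.0323
Highest B → broadest niche (most generalist): Species B (B = 4.51).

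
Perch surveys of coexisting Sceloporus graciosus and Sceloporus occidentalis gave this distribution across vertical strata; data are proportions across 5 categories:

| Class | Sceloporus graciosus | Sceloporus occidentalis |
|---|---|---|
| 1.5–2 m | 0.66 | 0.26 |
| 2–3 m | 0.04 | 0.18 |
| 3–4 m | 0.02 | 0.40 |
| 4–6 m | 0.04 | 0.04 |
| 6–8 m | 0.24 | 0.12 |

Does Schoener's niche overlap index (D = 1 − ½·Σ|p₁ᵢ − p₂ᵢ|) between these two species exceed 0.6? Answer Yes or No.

Σ|p₁ᵢ − p₂ᵢ| = 0.40 + 0.14 + 0.38 + 0.00 + 0.12 = 1.04
D = 1 − ½ × 1.04 = 1 − 0.520 = 0.4800
D = 0.4800 < 0.6 → No.

No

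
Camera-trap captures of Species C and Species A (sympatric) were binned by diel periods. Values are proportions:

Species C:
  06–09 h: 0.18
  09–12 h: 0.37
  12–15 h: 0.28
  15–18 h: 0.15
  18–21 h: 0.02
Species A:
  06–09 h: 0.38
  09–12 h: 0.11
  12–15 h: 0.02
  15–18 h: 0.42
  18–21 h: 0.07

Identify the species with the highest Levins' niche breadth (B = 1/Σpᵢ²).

Σp_Cᵢ² = 0.18² + 0.37² + 0.28² + 0.15² + 0.02² = 0.0324 + 0.1369 + 0.0784 + 0.0225 + 0.0004 = 0.2706
B_C = 1 / 0.2706 = 3.6955
Σp_Aᵢ² = 0.38² + 0.11² + 0.02² + 0.42² + 0.07² = 0.1444 + 0.0121 + 0.0004 + 0.1764 + 0.0049 = 0.3382
B_A = 1 / 0.3382 = 2.9568
Highest B → broadest niche (most generalist): Species C (B = 3.70).

Species C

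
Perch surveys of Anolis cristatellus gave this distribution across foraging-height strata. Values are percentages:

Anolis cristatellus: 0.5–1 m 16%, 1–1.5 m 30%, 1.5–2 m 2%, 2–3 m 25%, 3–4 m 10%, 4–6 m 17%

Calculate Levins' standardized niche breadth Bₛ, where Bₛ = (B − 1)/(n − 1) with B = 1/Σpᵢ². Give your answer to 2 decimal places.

0.72

Convert percentages to proportions (divide by 100).
Σpᵢ² = 0.16² + 0.30² + 0.02² + 0.25² + 0.10² + 0.17² = 0.0256 + 0.0900 + 0.0004 + 0.0625 + 0.0100 + 0.0289 = 0.2174
B = 1 / 0.2174 = 4.5998
Bₛ = (B − 1)/(n − 1) = (4.5998 − 1)/(6 − 1) = 3.5998/5 = 0.7200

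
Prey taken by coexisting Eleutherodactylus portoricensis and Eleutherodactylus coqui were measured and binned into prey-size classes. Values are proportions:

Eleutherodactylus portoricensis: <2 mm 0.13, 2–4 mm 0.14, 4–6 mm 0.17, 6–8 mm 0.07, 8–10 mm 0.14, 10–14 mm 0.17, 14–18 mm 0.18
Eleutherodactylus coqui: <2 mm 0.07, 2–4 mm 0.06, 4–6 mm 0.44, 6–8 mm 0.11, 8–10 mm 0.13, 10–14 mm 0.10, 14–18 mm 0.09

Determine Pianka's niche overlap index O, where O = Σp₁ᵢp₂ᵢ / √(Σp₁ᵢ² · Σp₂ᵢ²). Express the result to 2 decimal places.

0.78

Σ p₁ᵢp₂ᵢ = 0.0091 + 0.0084 + 0.0748 + 0.0077 + 0.0182 + 0.0170 + 0.0162 = 0.1514
Σp_1ᵢ² = 0.13² + 0.14² + 0.17² + 0.07² + 0.14² + 0.17² + 0.18² = 0.0169 + 0.0196 + 0.0289 + 0.0049 + 0.0196 + 0.0289 + 0.0324 = 0.1512
Σp_2ᵢ² = 0.07² + 0.06² + 0.44² + 0.11² + 0.13² + 0.10² + 0.09² = 0.0049 + 0.0036 + 0.1936 + 0.0121 + 0.0169 + 0.0100 + 0.0081 = 0.2492
O = 0.1514 / √(0.1512 × 0.2492) = 0.1514 / 0.19411 = 0.7800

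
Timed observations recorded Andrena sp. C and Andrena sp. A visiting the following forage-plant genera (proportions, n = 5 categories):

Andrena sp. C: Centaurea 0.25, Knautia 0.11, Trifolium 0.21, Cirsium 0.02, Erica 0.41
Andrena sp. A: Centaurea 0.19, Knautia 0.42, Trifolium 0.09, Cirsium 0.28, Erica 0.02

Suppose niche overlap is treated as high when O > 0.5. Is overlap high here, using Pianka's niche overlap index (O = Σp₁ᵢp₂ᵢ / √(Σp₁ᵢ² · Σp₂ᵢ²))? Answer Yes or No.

No

Σ p₁ᵢp₂ᵢ = 0.0475 + 0.0462 + 0.0189 + 0.0056 + 0.0082 = 0.1264
Σp_1ᵢ² = 0.25² + 0.11² + 0.21² + 0.02² + 0.41² = 0.0625 + 0.0121 + 0.0441 + 0.0004 + 0.1681 = 0.2872
Σp_2ᵢ² = 0.19² + 0.42² + 0.09² + 0.28² + 0.02² = 0.0361 + 0.1764 + 0.0081 + 0.0784 + 0.0004 = 0.2994
O = 0.1264 / √(0.2872 × 0.2994) = 0.1264 / 0.29324 = 0.4310
O = 0.4310 < 0.5 → No.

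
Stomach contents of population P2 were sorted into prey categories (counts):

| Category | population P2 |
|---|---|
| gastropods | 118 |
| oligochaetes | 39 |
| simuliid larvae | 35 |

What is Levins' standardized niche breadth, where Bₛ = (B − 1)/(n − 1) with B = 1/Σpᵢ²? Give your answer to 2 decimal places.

0.61

Proportions for population P2 (n=192): 118/192=0.6146, 39/192=0.2031, 35/192=0.1823
Σpᵢ² = 0.6146² + 0.2031² + 0.1823² = 0.377733 + 0.041250 + 0.033233 = 0.452216
B = 1 / 0.452216 = 2.2113
Bₛ = (B − 1)/(n − 1) = (2.2113 − 1)/(3 − 1) = 1.2113/2 = 0.6057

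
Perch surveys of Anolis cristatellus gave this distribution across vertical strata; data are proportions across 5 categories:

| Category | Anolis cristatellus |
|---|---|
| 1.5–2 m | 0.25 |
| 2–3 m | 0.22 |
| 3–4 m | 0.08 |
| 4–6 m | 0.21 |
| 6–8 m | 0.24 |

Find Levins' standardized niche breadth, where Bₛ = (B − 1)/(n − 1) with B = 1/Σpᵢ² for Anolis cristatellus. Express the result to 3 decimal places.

0.892

Σpᵢ² = 0.25² + 0.22² + 0.08² + 0.21² + 0.24² = 0.0625 + 0.0484 + 0.0064 + 0.0441 + 0.0576 = 0.2190
B = 1 / 0.2190 = 4.56621
Bₛ = (B − 1)/(n − 1) = (4.56621 − 1)/(5 − 1) = 3.56621/4 = 0.89155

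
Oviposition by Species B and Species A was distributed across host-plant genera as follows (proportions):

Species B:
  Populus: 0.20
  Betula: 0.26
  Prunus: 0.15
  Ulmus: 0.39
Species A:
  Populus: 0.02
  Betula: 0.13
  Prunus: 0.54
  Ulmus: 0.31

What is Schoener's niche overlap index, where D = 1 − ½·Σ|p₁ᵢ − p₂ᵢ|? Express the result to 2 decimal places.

Σ|p₁ᵢ − p₂ᵢ| = 0.18 + 0.13 + 0.39 + 0.08 = 0.78
D = 1 − ½ × 0.78 = 1 − 0.390 = 0.6100

0.61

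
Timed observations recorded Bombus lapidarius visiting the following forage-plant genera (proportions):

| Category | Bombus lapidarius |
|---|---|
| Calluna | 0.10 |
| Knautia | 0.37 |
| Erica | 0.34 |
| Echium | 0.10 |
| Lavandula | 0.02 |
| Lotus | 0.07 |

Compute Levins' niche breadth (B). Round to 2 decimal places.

Σpᵢ² = 0.10² + 0.37² + 0.34² + 0.10² + 0.02² + 0.07² = 0.0100 + 0.1369 + 0.1156 + 0.0100 + 0.0004 + 0.0049 = 0.2778
B = 1 / 0.2778 = 3.5997

3.60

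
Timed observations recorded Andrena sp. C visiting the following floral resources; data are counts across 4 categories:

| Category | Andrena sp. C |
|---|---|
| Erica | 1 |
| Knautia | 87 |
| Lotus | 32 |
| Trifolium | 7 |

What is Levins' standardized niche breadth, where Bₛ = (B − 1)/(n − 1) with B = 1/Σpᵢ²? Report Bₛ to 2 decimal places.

0.29

Proportions for Andrena sp. C (n=127): 1/127=0.0079, 87/127=0.6850, 32/127=0.2520, 7/127=0.0551
Σpᵢ² = 0.0079² + 0.6850² + 0.2520² + 0.0551² = 0.000062 + 0.469225 + 0.063504 + 0.003036 = 0.535827
B = 1 / 0.535827 = 1.8663
Bₛ = (B − 1)/(n − 1) = (1.8663 − 1)/(4 − 1) = 0.8663/3 = 0.2888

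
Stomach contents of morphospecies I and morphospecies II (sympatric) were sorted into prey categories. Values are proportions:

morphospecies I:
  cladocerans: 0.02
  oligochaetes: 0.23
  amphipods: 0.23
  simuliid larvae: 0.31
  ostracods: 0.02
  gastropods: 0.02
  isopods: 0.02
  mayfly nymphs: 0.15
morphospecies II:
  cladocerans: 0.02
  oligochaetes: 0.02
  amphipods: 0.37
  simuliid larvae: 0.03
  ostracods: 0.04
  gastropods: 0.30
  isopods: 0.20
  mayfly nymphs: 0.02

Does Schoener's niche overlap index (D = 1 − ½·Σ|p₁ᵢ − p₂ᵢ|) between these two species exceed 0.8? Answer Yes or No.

Σ|p₁ᵢ − p₂ᵢ| = 0.00 + 0.21 + 0.14 + 0.28 + 0.02 + 0.28 + 0.18 + 0.13 = 1.24
D = 1 − ½ × 1.24 = 1 − 0.620 = 0.3800
D = 0.3800 < 0.8 → No.

No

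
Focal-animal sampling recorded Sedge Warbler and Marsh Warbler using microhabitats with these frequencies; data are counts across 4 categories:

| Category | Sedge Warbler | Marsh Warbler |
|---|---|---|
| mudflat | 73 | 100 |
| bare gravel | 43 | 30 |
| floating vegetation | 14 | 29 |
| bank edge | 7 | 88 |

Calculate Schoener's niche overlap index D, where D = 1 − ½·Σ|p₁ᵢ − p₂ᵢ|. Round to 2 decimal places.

0.68

Proportions for Sedge Warbler (n=137): 73/137=0.5328, 43/137=0.3139, 14/137=0.1022, 7/137=0.0511
Proportions for Marsh Warbler (n=247): 100/247=0.4049, 30/247=0.1215, 29/247=0.1174, 88/247=0.3563
Σ|p₁ᵢ − p₂ᵢ| = 0.1279 + 0.1924 + 0.0152 + 0.3052 = 0.6407
D = 1 − ½ × 0.6407 = 1 − 0.32035 = 0.67965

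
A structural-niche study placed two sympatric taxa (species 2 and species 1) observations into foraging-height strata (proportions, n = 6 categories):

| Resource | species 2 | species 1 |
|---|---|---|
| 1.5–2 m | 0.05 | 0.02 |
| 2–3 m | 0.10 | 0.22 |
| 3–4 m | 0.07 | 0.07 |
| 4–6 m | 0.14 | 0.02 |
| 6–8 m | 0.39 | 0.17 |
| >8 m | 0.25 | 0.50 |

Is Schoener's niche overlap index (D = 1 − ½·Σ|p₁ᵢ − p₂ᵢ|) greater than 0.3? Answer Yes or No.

Yes

Σ|p₁ᵢ − p₂ᵢ| = 0.03 + 0.12 + 0.00 + 0.12 + 0.22 + 0.25 = 0.74
D = 1 − ½ × 0.74 = 1 − 0.370 = 0.6300
D = 0.6300 > 0.3 → Yes.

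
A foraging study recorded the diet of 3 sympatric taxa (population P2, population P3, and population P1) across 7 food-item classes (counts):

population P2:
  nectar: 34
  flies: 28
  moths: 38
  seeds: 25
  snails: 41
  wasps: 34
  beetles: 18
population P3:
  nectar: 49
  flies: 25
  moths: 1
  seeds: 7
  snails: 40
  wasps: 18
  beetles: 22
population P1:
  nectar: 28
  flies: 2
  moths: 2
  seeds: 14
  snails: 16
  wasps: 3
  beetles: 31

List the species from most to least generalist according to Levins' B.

Proportions for population P2 (n=218): 34/218=0.1560, 28/218=0.1284, 38/218=0.1743, 25/218=0.1147, 41/218=0.1881, 34/218=0.1560, 18/218=0.0826
Proportions for population P3 (n=162): 49/162=0.3025, 25/162=0.1543, 1/162=0.0062, 7/162=0.0432, 40/162=0.2469, 18/162=0.1111, 22/162=0.1358
Proportions for population P1 (n=96): 28/96=0.2917, 2/96=0.0208, 2/96=0.0208, 14/96=0.1458, 16/96=0.1667, 3/96=0.0313, 31/96=0.3229
Σp_P2ᵢ² = 0.1560² + 0.1284² + 0.1743² + 0.1147² + 0.1881² + 0.1560² + 0.0826² = 0.024336 + 0.016487 + 0.030380 + 0.013156 + 0.035382 + 0.024336 + 0.006823 = 0.150900
B_P2 = 1 / 0.150900 = 6.6269
Σp_P3ᵢ² = 0.3025² + 0.1543² + 0.0062² + 0.0432² + 0.2469² + 0.1111² + 0.1358² = 0.091506 + 0.023808 + 0.000038 + 0.001866 + 0.060960 + 0.012343 + 0.018442 = 0.208963
B_P3 = 1 / 0.208963 = 4.7855
Σp_P1ᵢ² = 0.2917² + 0.0208² + 0.0208² + 0.1458² + 0.1667² + 0.0313² + 0.3229² = 0.085089 + 0.000433 + 0.000433 + 0.021258 + 0.027789 + 0.000980 + 0.104264 = 0.240246
B_P1 = 1 / 0.240246 = 4.1624
Ranking by B (broadest → narrowest): population P2 (6.63) > population P3 (4.79) > population P1 (4.16)

population P2 > population P3 > population P1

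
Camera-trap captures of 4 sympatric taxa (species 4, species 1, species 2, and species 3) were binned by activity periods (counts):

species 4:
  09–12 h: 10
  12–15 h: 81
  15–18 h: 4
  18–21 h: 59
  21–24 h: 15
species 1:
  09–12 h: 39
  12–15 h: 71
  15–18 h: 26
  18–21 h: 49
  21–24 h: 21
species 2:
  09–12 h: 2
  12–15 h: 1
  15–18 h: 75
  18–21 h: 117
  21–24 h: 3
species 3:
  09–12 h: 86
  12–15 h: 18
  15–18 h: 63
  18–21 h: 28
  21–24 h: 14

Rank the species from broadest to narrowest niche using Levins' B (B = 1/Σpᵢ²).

species 1 > species 3 > species 4 > species 2

Proportions for species 4 (n=169): 10/169=0.0592, 81/169=0.4793, 4/169=0.0237, 59/169=0.3491, 15/169=0.0888
Proportions for species 1 (n=206): 39/206=0.1893, 71/206=0.3447, 26/206=0.1262, 49/206=0.2379, 21/206=0.1019
Proportions for species 2 (n=198): 2/198=0.0101, 1/198=0.0051, 75/198=0.3788, 117/198=0.5909, 3/198=0.0152
Proportions for species 3 (n=209): 86/209=0.4115, 18/209=0.0861, 63/209=0.3014, 28/209=0.1340, 14/209=0.0670
Σp_4ᵢ² = 0.0592² + 0.4793² + 0.0237² + 0.3491² + 0.0888² = 0.003505 + 0.229728 + 0.000562 + 0.121871 + 0.007885 = 0.363551
B_4 = 1 / 0.363551 = 2.7506
Σp_1ᵢ² = 0.1893² + 0.3447² + 0.1262² + 0.2379² + 0.1019² = 0.035834 + 0.118818 + 0.015926 + 0.056596 + 0.010384 = 0.237558
B_1 = 1 / 0.237558 = 4.2095
Σp_2ᵢ² = 0.0101² + 0.0051² + 0.3788² + 0.5909² + 0.0152² = 0.000102 + 0.000026 + 0.143489 + 0.349163 + 0.000231 = 0.493011
B_2 = 1 / 0.493011 = 2.0284
Σp_3ᵢ² = 0.4115² + 0.0861² + 0.3014² + 0.1340² + 0.0670² = 0.169332 + 0.007413 + 0.090842 + 0.017956 + 0.004489 = 0.290032
B_3 = 1 / 0.290032 = 3.4479
Ranking by B (broadest → narrowest): species 1 (4.21) > species 3 (3.45) > species 4 (2.75) > species 2 (2.03)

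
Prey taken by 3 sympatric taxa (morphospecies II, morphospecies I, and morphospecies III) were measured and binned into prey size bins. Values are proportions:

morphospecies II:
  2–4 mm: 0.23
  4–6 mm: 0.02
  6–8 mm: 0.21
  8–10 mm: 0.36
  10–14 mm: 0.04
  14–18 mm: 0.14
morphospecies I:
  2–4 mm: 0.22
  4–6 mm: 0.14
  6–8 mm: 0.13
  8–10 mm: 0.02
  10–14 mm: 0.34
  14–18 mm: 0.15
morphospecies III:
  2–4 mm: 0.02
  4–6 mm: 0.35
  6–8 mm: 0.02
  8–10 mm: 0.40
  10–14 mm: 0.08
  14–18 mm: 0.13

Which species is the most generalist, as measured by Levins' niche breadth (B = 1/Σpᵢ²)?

Σp_IIᵢ² = 0.23² + 0.02² + 0.21² + 0.36² + 0.04² + 0.14² = 0.0529 + 0.0004 + 0.0441 + 0.1296 + 0.0016 + 0.0196 = 0.2482
B_II = 1 / 0.2482 = 4.0290
Σp_Iᵢ² = 0.22² + 0.14² + 0.13² + 0.02² + 0.34² + 0.15² = 0.0484 + 0.0196 + 0.0169 + 0.0004 + 0.1156 + 0.0225 = 0.2234
B_I = 1 / 0.2234 = 4.4763
Σp_IIIᵢ² = 0.02² + 0.35² + 0.02² + 0.40² + 0.08² + 0.13² = 0.0004 + 0.1225 + 0.0004 + 0.1600 + 0.0064 + 0.0169 = 0.3066
B_III = 1 / 0.3066 = 3.2616
Highest B → broadest niche (most generalist): morphospecies I (B = 4.48).

morphospecies I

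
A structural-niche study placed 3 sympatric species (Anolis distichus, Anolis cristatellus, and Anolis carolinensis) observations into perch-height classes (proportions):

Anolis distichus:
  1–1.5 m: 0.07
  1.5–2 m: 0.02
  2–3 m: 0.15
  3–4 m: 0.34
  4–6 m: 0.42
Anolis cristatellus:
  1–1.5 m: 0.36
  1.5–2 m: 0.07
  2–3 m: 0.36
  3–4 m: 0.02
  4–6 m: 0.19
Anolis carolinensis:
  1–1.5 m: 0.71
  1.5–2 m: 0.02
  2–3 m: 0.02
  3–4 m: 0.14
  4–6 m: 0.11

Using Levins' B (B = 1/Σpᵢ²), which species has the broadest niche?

Anolis cristatellus

Σp_distᵢ² = 0.07² + 0.02² + 0.15² + 0.34² + 0.42² = 0.0049 + 0.0004 + 0.0225 + 0.1156 + 0.1764 = 0.3198
B_dist = 1 / 0.3198 = 3.1270
Σp_crisᵢ² = 0.36² + 0.07² + 0.36² + 0.02² + 0.19² = 0.1296 + 0.0049 + 0.1296 + 0.0004 + 0.0361 = 0.3006
B_cris = 1 / 0.3006 = 3.3267
Σp_caroᵢ² = 0.71² + 0.02² + 0.02² + 0.14² + 0.11² = 0.5041 + 0.0004 + 0.0004 + 0.0196 + 0.0121 = 0.5366
B_caro = 1 / 0.5366 = 1.8636
Highest B → broadest niche (most generalist): Anolis cristatellus (B = 3.33).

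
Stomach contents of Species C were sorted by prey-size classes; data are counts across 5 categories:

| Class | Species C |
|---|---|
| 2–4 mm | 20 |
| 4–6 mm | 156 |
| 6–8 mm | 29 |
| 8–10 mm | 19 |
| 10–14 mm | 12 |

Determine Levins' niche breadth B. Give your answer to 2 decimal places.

Proportions for Species C (n=236): 20/236=0.0847, 156/236=0.6610, 29/236=0.1229, 19/236=0.0805, 12/236=0.0508
Σpᵢ² = 0.0847² + 0.6610² + 0.1229² + 0.0805² + 0.0508² = 0.007174 + 0.436921 + 0.015104 + 0.006480 + 0.002581 = 0.468260
B = 1 / 0.468260 = 2.1356

2.14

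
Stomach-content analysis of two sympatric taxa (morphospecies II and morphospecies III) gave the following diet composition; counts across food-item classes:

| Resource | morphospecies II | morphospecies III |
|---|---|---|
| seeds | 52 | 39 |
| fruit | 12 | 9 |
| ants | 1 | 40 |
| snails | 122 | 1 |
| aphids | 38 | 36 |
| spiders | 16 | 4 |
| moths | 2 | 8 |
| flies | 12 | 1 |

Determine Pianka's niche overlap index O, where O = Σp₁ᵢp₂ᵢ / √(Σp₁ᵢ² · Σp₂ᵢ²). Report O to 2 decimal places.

Proportions for morphospecies II (n=255): 52/255=0.2039, 12/255=0.0471, 1/255=0.0039, 122/255=0.4784, 38/255=0.1490, 16/255=0.0627, 2/255=0.0078, 12/255=0.0471
Proportions for morphospecies III (n=138): 39/138=0.2826, 9/138=0.0652, 40/138=0.2899, 1/138=0.0072, 36/138=0.2609, 4/138=0.0290, 8/138=0.0580, 1/138=0.0072
Σ p₁ᵢp₂ᵢ = 0.057622 + 0.003071 + 0.001131 + 0.003444 + 0.038874 + 0.001818 + 0.000452 + 0.000339 = 0.106751
Σp_1ᵢ² = 0.2039² + 0.0471² + 0.0039² + 0.4784² + 0.1490² + 0.0627² + 0.0078² + 0.0471² = 0.041575 + 0.002218 + 0.000015 + 0.228867 + 0.022201 + 0.003931 + 0.000061 + 0.002218 = 0.301086
Σp_2ᵢ² = 0.2826² + 0.0652² + 0.2899² + 0.0072² + 0.2609² + 0.0290² + 0.0580² + 0.0072² = 0.079863 + 0.004251 + 0.084042 + 0.000052 + 0.068069 + 0.000841 + 0.003364 + 0.000052 = 0.240534
O = 0.106751 / √(0.301086 × 0.240534) = 0.106751 / 0.2691123 = 0.3967

0.40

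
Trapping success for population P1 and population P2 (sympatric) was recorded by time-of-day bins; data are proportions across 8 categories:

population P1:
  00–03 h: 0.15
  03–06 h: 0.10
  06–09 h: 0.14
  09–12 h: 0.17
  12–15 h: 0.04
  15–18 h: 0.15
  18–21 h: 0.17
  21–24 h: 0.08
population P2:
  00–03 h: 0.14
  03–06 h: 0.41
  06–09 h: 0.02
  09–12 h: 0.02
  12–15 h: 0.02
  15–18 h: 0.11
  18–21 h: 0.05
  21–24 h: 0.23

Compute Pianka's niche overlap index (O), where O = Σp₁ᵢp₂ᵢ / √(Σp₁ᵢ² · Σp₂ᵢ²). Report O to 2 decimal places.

Σ p₁ᵢp₂ᵢ = 0.0210 + 0.0410 + 0.0028 + 0.0034 + 0.0008 + 0.0165 + 0.0085 + 0.0184 = 0.1124
Σp_1ᵢ² = 0.15² + 0.10² + 0.14² + 0.17² + 0.04² + 0.15² + 0.17² + 0.08² = 0.0225 + 0.0100 + 0.0196 + 0.0289 + 0.0016 + 0.0225 + 0.0289 + 0.0064 = 0.1404
Σp_2ᵢ² = 0.14² + 0.41² + 0.02² + 0.02² + 0.02² + 0.11² + 0.05² + 0.23² = 0.0196 + 0.1681 + 0.0004 + 0.0004 + 0.0004 + 0.0121 + 0.0025 + 0.0529 = 0.2564
O = 0.1124 / √(0.1404 × 0.2564) = 0.1124 / 0.18973 = 0.5924

0.59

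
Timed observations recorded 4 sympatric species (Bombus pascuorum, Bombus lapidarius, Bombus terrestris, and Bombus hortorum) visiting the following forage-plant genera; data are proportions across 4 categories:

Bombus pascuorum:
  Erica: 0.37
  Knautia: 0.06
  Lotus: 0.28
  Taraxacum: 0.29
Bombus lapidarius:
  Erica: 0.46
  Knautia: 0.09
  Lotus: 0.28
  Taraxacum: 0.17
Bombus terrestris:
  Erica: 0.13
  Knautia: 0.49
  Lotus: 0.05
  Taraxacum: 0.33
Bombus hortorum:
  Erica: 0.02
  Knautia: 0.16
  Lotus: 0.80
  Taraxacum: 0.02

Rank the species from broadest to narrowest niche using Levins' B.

Bombus pascuorum > Bombus lapidarius > Bombus terrestris > Bombus hortorum

Σp_pascᵢ² = 0.37² + 0.06² + 0.28² + 0.29² = 0.1369 + 0.0036 + 0.0784 + 0.0841 = 0.3030
B_pasc = 1 / 0.3030 = 3.3003
Σp_lapiᵢ² = 0.46² + 0.09² + 0.28² + 0.17² = 0.2116 + 0.0081 + 0.0784 + 0.0289 = 0.3270
B_lapi = 1 / 0.3270 = 3.0581
Σp_terrᵢ² = 0.13² + 0.49² + 0.05² + 0.33² = 0.0169 + 0.2401 + 0.0025 + 0.1089 = 0.3684
B_terr = 1 / 0.3684 = 2.7144
Σp_hortᵢ² = 0.02² + 0.16² + 0.80² + 0.02² = 0.0004 + 0.0256 + 0.6400 + 0.0004 = 0.6664
B_hort = 1 / 0.6664 = 1.5006
Ranking by B (broadest → narrowest): Bombus pascuorum (3.30) > Bombus lapidarius (3.06) > Bombus terrestris (2.71) > Bombus hortorum (1.50)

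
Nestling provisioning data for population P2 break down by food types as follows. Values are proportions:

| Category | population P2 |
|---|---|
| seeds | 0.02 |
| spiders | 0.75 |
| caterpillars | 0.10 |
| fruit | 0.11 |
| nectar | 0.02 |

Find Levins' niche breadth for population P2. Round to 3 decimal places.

Σpᵢ² = 0.02² + 0.75² + 0.10² + 0.11² + 0.02² = 0.0004 + 0.5625 + 0.0100 + 0.0121 + 0.0004 = 0.5854
B = 1 / 0.5854 = 1.70823

1.708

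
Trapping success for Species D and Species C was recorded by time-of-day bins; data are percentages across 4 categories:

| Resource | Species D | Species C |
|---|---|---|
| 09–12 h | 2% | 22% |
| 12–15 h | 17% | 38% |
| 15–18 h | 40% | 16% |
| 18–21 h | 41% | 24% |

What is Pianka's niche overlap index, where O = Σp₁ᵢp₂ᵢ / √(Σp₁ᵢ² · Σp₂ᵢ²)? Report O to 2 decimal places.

0.74

Convert percentages to proportions (divide by 100).
Σ p₁ᵢp₂ᵢ = 0.0044 + 0.0646 + 0.0640 + 0.0984 = 0.2314
Σp_1ᵢ² = 0.02² + 0.17² + 0.40² + 0.41² = 0.0004 + 0.0289 + 0.1600 + 0.1681 = 0.3574
Σp_2ᵢ² = 0.22² + 0.38² + 0.16² + 0.24² = 0.0484 + 0.1444 + 0.0256 + 0.0576 = 0.2760
O = 0.2314 / √(0.3574 × 0.2760) = 0.2314 / 0.31407 = 0.7368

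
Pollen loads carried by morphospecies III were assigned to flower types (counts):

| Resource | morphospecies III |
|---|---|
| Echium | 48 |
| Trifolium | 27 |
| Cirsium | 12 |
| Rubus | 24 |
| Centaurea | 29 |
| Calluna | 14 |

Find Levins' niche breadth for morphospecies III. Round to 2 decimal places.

Proportions for morphospecies III (n=154): 48/154=0.3117, 27/154=0.1753, 12/154=0.0779, 24/154=0.1558, 29/154=0.1883, 14/154=0.0909
Σpᵢ² = 0.3117² + 0.1753² + 0.0779² + 0.1558² + 0.1883² + 0.0909² = 0.097157 + 0.030730 + 0.006068 + 0.024274 + 0.035457 + 0.008263 = 0.201949
B = 1 / 0.201949 = 4.9517

4.95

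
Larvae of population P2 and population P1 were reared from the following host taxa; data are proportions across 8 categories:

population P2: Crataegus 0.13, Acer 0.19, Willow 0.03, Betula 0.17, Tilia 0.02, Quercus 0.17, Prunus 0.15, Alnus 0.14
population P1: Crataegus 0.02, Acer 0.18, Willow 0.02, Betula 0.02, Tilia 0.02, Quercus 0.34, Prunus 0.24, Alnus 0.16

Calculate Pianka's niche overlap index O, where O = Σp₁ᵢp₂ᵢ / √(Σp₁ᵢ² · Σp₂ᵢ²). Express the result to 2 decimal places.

0.83

Σ p₁ᵢp₂ᵢ = 0.0026 + 0.0342 + 0.0006 + 0.0034 + 0.0004 + 0.0578 + 0.0360 + 0.0224 = 0.1574
Σp_1ᵢ² = 0.13² + 0.19² + 0.03² + 0.17² + 0.02² + 0.17² + 0.15² + 0.14² = 0.0169 + 0.0361 + 0.0009 + 0.0289 + 0.0004 + 0.0289 + 0.0225 + 0.0196 = 0.1542
Σp_2ᵢ² = 0.02² + 0.18² + 0.02² + 0.02² + 0.02² + 0.34² + 0.24² + 0.16² = 0.0004 + 0.0324 + 0.0004 + 0.0004 + 0.0004 + 0.1156 + 0.0576 + 0.0256 = 0.2328
O = 0.1574 / √(0.1542 × 0.2328) = 0.1574 / 0.18947 = 0.8307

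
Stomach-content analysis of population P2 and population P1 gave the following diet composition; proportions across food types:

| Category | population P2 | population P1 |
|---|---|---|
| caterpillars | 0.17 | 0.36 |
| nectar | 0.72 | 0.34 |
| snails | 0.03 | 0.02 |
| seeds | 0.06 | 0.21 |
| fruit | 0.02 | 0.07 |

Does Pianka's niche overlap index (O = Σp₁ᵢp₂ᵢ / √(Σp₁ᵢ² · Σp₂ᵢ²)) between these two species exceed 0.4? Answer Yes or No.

Yes

Σ p₁ᵢp₂ᵢ = 0.0612 + 0.2448 + 0.0006 + 0.0126 + 0.0014 = 0.3206
Σp_1ᵢ² = 0.17² + 0.72² + 0.03² + 0.06² + 0.02² = 0.0289 + 0.5184 + 0.0009 + 0.0036 + 0.0004 = 0.5522
Σp_2ᵢ² = 0.36² + 0.34² + 0.02² + 0.21² + 0.07² = 0.1296 + 0.1156 + 0.0004 + 0.0441 + 0.0049 = 0.2946
O = 0.3206 / √(0.5522 × 0.2946) = 0.3206 / 0.40333 = 0.7949
O = 0.7949 > 0.4 → Yes.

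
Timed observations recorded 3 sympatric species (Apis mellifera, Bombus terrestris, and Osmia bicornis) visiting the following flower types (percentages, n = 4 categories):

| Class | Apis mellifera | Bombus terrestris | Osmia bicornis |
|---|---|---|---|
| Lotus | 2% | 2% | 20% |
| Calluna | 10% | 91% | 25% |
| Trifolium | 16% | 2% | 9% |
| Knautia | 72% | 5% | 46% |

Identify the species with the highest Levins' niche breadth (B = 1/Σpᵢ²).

Convert percentages to proportions (divide by 100).
Σp_mellᵢ² = 0.02² + 0.10² + 0.16² + 0.72² = 0.0004 + 0.0100 + 0.0256 + 0.5184 = 0.5544
B_mell = 1 / 0.5544 = 1.8038
Σp_terrᵢ² = 0.02² + 0.91² + 0.02² + 0.05² = 0.0004 + 0.8281 + 0.0004 + 0.0025 = 0.8314
B_terr = 1 / 0.8314 = 1.2028
Σp_bicoᵢ² = 0.20² + 0.25² + 0.09² + 0.46² = 0.0400 + 0.0625 + 0.0081 + 0.2116 = 0.3222
B_bico = 1 / 0.3222 = 3.1037
Highest B → broadest niche (most generalist): Osmia bicornis (B = 3.10).

Osmia bicornis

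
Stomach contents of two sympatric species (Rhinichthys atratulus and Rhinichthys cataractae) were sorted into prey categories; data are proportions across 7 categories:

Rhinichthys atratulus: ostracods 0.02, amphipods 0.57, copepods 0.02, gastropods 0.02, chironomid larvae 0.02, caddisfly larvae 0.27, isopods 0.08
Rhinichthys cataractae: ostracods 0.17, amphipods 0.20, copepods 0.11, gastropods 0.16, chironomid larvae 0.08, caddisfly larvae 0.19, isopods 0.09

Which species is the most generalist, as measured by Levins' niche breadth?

Rhinichthys cataractae

Σp_atraᵢ² = 0.02² + 0.57² + 0.02² + 0.02² + 0.02² + 0.27² + 0.08² = 0.0004 + 0.3249 + 0.0004 + 0.0004 + 0.0004 + 0.0729 + 0.0064 = 0.4058
B_atra = 1 / 0.4058 = 2.4643
Σp_cataᵢ² = 0.17² + 0.20² + 0.11² + 0.16² + 0.08² + 0.19² + 0.09² = 0.0289 + 0.0400 + 0.0121 + 0.0256 + 0.0064 + 0.0361 + 0.0081 = 0.1572
B_cata = 1 / 0.1572 = 6.3613
Highest B → broadest niche (most generalist): Rhinichthys cataractae (B = 6.36).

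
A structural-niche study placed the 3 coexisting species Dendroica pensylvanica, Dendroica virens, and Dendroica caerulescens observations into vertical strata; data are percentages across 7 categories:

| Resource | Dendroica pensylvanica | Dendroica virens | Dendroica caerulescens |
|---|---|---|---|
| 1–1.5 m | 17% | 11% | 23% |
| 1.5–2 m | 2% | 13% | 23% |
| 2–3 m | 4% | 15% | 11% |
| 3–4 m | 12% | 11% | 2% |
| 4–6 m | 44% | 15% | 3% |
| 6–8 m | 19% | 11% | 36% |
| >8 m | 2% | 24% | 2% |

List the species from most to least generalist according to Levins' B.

Dendroica virens > Dendroica caerulescens > Dendroica pensylvanica

Convert percentages to proportions (divide by 100).
Σp_pensᵢ² = 0.17² + 0.02² + 0.04² + 0.12² + 0.44² + 0.19² + 0.02² = 0.0289 + 0.0004 + 0.0016 + 0.0144 + 0.1936 + 0.0361 + 0.0004 = 0.2754
B_pens = 1 / 0.2754 = 3.6311
Σp_vireᵢ² = 0.11² + 0.13² + 0.15² + 0.11² + 0.15² + 0.11² + 0.24² = 0.0121 + 0.0169 + 0.0225 + 0.0121 + 0.0225 + 0.0121 + 0.0576 = 0.1558
B_vire = 1 / 0.1558 = 6.4185
Σp_caerᵢ² = 0.23² + 0.23² + 0.11² + 0.02² + 0.03² + 0.36² + 0.02² = 0.0529 + 0.0529 + 0.0121 + 0.0004 + 0.0009 + 0.1296 + 0.0004 = 0.2492
B_caer = 1 / 0.2492 = 4.0128
Ranking by B (broadest → narrowest): Dendroica virens (6.42) > Dendroica caerulescens (4.01) > Dendroica pensylvanica (3.63)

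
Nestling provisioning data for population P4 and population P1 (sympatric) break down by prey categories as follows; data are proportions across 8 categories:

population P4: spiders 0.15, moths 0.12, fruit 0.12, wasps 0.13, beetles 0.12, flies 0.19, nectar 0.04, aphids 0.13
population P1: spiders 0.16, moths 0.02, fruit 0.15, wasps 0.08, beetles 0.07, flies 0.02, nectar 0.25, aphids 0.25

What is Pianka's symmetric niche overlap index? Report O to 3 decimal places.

Σ p₁ᵢp₂ᵢ = 0.0240 + 0.0024 + 0.0180 + 0.0104 + 0.0084 + 0.0038 + 0.0100 + 0.0325 = 0.1095
Σp_1ᵢ² = 0.15² + 0.12² + 0.12² + 0.13² + 0.12² + 0.19² + 0.04² + 0.13² = 0.0225 + 0.0144 + 0.0144 + 0.0169 + 0.0144 + 0.0361 + 0.0016 + 0.0169 = 0.1372
Σp_2ᵢ² = 0.16² + 0.02² + 0.15² + 0.08² + 0.07² + 0.02² + 0.25² + 0.25² = 0.0256 + 0.0004 + 0.0225 + 0.0064 + 0.0049 + 0.0004 + 0.0625 + 0.0625 = 0.1852
O = 0.1095 / √(0.1372 × 0.1852) = 0.1095 / 0.159403 = 0.68694

0.687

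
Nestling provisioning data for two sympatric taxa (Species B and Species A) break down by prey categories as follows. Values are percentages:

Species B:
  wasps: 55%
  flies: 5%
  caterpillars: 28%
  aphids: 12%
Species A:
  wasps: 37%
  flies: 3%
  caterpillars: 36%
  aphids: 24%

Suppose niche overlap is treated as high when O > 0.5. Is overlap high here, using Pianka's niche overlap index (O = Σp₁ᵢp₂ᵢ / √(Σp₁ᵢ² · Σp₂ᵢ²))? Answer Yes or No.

Convert percentages to proportions (divide by 100).
Σ p₁ᵢp₂ᵢ = 0.2035 + 0.0015 + 0.1008 + 0.0288 = 0.3346
Σp_1ᵢ² = 0.55² + 0.05² + 0.28² + 0.12² = 0.3025 + 0.0025 + 0.0784 + 0.0144 = 0.3978
Σp_2ᵢ² = 0.37² + 0.03² + 0.36² + 0.24² = 0.1369 + 0.0009 + 0.1296 + 0.0576 = 0.3250
O = 0.3346 / √(0.3978 × 0.3250) = 0.3346 / 0.35956 = 0.9306
O = 0.9306 > 0.5 → Yes.

Yes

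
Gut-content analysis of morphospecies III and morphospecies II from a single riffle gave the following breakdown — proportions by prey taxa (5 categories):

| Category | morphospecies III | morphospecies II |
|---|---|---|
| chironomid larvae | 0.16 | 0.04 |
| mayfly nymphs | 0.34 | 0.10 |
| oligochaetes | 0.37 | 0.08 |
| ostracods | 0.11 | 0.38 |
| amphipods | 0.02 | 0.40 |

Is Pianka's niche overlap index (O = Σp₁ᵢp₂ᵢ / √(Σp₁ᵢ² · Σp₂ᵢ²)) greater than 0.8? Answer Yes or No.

Σ p₁ᵢp₂ᵢ = 0.0064 + 0.0340 + 0.0296 + 0.0418 + 0.0080 = 0.1198
Σp_1ᵢ² = 0.16² + 0.34² + 0.37² + 0.11² + 0.02² = 0.0256 + 0.1156 + 0.1369 + 0.0121 + 0.0004 = 0.2906
Σp_2ᵢ² = 0.04² + 0.10² + 0.08² + 0.38² + 0.40² = 0.0016 + 0.0100 + 0.0064 + 0.1444 + 0.1600 = 0.3224
O = 0.1198 / √(0.2906 × 0.3224) = 0.1198 / 0.30609 = 0.3914
O = 0.3914 < 0.8 → No.

No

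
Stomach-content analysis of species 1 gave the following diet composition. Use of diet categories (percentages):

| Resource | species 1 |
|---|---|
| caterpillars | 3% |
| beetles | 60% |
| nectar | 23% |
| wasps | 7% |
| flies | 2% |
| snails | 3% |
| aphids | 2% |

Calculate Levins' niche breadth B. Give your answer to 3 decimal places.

Convert percentages to proportions (divide by 100).
Σpᵢ² = 0.03² + 0.60² + 0.23² + 0.07² + 0.02² + 0.03² + 0.02² = 0.0009 + 0.3600 + 0.0529 + 0.0049 + 0.0004 + 0.0009 + 0.0004 = 0.4204
B = 1 / 0.4204 = 2.37869

2.379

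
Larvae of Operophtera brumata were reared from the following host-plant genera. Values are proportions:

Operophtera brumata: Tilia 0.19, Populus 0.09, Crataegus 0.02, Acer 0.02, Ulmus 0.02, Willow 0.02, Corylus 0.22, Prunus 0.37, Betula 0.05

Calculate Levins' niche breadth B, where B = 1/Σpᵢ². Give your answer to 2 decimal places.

Σpᵢ² = 0.19² + 0.09² + 0.02² + 0.02² + 0.02² + 0.02² + 0.22² + 0.37² + 0.05² = 0.0361 + 0.0081 + 0.0004 + 0.0004 + 0.0004 + 0.0004 + 0.0484 + 0.1369 + 0.0025 = 0.2336
B = 1 / 0.2336 = 4.2808

4.28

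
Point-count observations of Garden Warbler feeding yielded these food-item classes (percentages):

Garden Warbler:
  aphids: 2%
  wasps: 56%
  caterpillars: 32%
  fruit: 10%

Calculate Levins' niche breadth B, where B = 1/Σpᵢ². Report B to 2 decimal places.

Convert percentages to proportions (divide by 100).
Σpᵢ² = 0.02² + 0.56² + 0.32² + 0.10² = 0.0004 + 0.3136 + 0.1024 + 0.0100 = 0.4264
B = 1 / 0.4264 = 2.3452

2.35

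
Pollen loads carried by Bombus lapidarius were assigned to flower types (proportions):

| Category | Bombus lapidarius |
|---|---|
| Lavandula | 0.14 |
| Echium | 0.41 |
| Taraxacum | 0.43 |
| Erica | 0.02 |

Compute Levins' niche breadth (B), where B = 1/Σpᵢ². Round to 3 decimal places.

Σpᵢ² = 0.14² + 0.41² + 0.43² + 0.02² = 0.0196 + 0.1681 + 0.1849 + 0.0004 = 0.3730
B = 1 / 0.3730 = 2.68097

2.681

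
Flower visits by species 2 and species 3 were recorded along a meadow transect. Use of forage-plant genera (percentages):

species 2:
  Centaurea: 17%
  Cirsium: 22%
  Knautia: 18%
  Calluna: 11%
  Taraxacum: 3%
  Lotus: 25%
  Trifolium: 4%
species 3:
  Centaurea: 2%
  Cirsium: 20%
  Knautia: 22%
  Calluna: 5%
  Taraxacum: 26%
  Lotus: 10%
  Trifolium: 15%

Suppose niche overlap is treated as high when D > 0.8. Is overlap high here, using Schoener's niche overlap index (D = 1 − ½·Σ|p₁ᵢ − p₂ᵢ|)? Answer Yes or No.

Convert percentages to proportions (divide by 100).
Σ|p₁ᵢ − p₂ᵢ| = 0.15 + 0.02 + 0.04 + 0.06 + 0.23 + 0.15 + 0.11 = 0.76
D = 1 − ½ × 0.76 = 1 − 0.380 = 0.6200
D = 0.6200 < 0.8 → No.

No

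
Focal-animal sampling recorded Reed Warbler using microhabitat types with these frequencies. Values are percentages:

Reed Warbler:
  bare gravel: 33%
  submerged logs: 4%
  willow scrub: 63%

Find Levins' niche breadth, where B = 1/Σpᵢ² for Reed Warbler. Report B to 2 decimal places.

Convert percentages to proportions (divide by 100).
Σpᵢ² = 0.33² + 0.04² + 0.63² = 0.1089 + 0.0016 + 0.3969 = 0.5074
B = 1 / 0.5074 = 1.9708

1.97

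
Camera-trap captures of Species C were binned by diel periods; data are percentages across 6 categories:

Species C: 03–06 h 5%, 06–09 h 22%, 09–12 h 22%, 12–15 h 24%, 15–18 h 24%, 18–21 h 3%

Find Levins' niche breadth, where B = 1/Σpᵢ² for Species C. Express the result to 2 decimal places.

4.64

Convert percentages to proportions (divide by 100).
Σpᵢ² = 0.05² + 0.22² + 0.22² + 0.24² + 0.24² + 0.03² = 0.0025 + 0.0484 + 0.0484 + 0.0576 + 0.0576 + 0.0009 = 0.2154
B = 1 / 0.2154 = 4.6425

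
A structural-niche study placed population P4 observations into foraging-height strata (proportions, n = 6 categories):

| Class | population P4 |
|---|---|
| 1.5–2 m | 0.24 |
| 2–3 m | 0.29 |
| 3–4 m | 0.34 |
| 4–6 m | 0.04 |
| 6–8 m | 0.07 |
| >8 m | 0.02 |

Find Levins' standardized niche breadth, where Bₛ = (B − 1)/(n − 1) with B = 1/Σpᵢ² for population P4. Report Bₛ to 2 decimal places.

0.56

Σpᵢ² = 0.24² + 0.29² + 0.34² + 0.04² + 0.07² + 0.02² = 0.0576 + 0.0841 + 0.1156 + 0.0016 + 0.0049 + 0.0004 = 0.2642
B = 1 / 0.2642 = 3.7850
Bₛ = (B − 1)/(n − 1) = (3.7850 − 1)/(6 − 1) = 2.7850/5 = 0.5570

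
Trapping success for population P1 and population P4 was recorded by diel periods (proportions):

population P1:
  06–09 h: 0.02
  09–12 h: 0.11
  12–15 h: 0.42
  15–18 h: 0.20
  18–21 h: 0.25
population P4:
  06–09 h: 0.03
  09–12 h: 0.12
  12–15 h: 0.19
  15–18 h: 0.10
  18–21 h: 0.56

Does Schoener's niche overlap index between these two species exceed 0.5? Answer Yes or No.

Σ|p₁ᵢ − p₂ᵢ| = 0.01 + 0.01 + 0.23 + 0.10 + 0.31 = 0.66
D = 1 − ½ × 0.66 = 1 − 0.330 = 0.6700
D = 0.6700 > 0.5 → Yes.

Yes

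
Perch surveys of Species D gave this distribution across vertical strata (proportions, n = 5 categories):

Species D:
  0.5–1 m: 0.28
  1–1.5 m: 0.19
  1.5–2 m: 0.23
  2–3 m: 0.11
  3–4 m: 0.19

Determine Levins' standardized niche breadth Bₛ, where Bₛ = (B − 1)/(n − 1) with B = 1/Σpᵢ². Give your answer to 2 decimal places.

Σpᵢ² = 0.28² + 0.19² + 0.23² + 0.11² + 0.19² = 0.0784 + 0.0361 + 0.0529 + 0.0121 + 0.0361 = 0.2156
B = 1 / 0.2156 = 4.6382
Bₛ = (B − 1)/(n − 1) = (4.6382 − 1)/(5 − 1) = 3.6382/4 = 0.9096

0.91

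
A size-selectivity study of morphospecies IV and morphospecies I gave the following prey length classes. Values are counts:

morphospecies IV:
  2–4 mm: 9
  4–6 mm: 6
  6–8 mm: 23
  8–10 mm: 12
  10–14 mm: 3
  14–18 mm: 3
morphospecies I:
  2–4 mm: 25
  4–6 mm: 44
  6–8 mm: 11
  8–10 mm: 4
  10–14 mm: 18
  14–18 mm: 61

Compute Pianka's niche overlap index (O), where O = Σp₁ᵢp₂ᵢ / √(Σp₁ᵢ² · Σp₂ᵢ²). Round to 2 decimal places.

Proportions for morphospecies IV (n=56): 9/56=0.1607, 6/56=0.1071, 23/56=0.4107, 12/56=0.2143, 3/56=0.0536, 3/56=0.0536
Proportions for morphospecies I (n=163): 25/163=0.1534, 44/163=0.2699, 11/163=0.0675, 4/163=0.0245, 18/163=0.1104, 61/163=0.3742
Σ p₁ᵢp₂ᵢ = 0.024651 + 0.028906 + 0.027722 + 0.005250 + 0.005917 + 0.020057 = 0.112503
Σp_1ᵢ² = 0.1607² + 0.1071² + 0.4107² + 0.2143² + 0.0536² + 0.0536² = 0.025824 + 0.011470 + 0.168674 + 0.045924 + 0.002873 + 0.002873 = 0.257638
Σp_2ᵢ² = 0.1534² + 0.2699² + 0.0675² + 0.0245² + 0.1104² + 0.3742² = 0.023532 + 0.072846 + 0.004556 + 0.000600 + 0.012188 + 0.140026 = 0.253748
O = 0.112503 / √(0.257638 × 0.253748) = 0.112503 / 0.2556856 = 0.4400

0.44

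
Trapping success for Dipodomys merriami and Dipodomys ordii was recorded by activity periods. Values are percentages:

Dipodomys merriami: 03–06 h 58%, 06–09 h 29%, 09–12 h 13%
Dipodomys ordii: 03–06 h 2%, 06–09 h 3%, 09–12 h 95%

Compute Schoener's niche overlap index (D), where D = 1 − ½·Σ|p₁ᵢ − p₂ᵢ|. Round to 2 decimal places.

Convert percentages to proportions (divide by 100).
Σ|p₁ᵢ − p₂ᵢ| = 0.56 + 0.26 + 0.82 = 1.64
D = 1 − ½ × 1.64 = 1 − 0.820 = 0.1800

0.18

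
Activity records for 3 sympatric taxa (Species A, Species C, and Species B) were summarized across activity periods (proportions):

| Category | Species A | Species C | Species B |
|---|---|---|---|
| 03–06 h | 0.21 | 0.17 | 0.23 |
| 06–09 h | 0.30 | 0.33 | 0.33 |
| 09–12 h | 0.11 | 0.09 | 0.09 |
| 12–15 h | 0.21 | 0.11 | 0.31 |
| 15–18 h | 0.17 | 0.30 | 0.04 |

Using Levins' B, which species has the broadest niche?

Species A

Σp_Aᵢ² = 0.21² + 0.30² + 0.11² + 0.21² + 0.17² = 0.0441 + 0.0900 + 0.0121 + 0.0441 + 0.0289 = 0.2192
B_A = 1 / 0.2192 = 4.5620
Σp_Cᵢ² = 0.17² + 0.33² + 0.09² + 0.11² + 0.30² = 0.0289 + 0.1089 + 0.0081 + 0.0121 + 0.0900 = 0.2480
B_C = 1 / 0.2480 = 4.0323
Σp_Bᵢ² = 0.23² + 0.33² + 0.09² + 0.31² + 0.04² = 0.0529 + 0.1089 + 0.0081 + 0.0961 + 0.0016 = 0.2676
B_B = 1 / 0.2676 = 3.7369
Highest B → broadest niche (most generalist): Species A (B = 4.56).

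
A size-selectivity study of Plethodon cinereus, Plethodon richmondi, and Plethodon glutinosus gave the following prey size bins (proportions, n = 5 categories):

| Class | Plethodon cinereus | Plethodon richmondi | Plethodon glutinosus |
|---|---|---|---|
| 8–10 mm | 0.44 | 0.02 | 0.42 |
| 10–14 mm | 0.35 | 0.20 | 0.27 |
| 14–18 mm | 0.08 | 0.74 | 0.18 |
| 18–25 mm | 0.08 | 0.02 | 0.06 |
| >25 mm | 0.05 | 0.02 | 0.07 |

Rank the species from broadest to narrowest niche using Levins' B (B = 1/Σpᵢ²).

Σp_cineᵢ² = 0.44² + 0.35² + 0.08² + 0.08² + 0.05² = 0.1936 + 0.1225 + 0.0064 + 0.0064 + 0.0025 = 0.3314
B_cine = 1 / 0.3314 = 3.0175
Σp_richᵢ² = 0.02² + 0.20² + 0.74² + 0.02² + 0.02² = 0.0004 + 0.0400 + 0.5476 + 0.0004 + 0.0004 = 0.5888
B_rich = 1 / 0.5888 = 1.6984
Σp_glutᵢ² = 0.42² + 0.27² + 0.18² + 0.06² + 0.07² = 0.1764 + 0.0729 + 0.0324 + 0.0036 + 0.0049 = 0.2902
B_glut = 1 / 0.2902 = 3.4459
Ranking by B (broadest → narrowest): Plethodon glutinosus (3.45) > Plethodon cinereus (3.02) > Plethodon richmondi (1.70)

Plethodon glutinosus > Plethodon cinereus > Plethodon richmondi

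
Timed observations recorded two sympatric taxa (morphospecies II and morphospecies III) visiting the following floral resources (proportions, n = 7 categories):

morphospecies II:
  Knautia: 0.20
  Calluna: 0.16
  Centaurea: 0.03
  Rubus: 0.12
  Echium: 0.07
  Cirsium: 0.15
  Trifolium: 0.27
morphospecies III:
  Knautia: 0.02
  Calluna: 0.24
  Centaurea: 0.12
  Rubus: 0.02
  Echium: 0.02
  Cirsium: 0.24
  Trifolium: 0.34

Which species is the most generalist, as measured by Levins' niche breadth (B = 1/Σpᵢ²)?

Σp_IIᵢ² = 0.20² + 0.16² + 0.03² + 0.12² + 0.07² + 0.15² + 0.27² = 0.0400 + 0.0256 + 0.0009 + 0.0144 + 0.0049 + 0.0225 + 0.0729 = 0.1812
B_II = 1 / 0.1812 = 5.5188
Σp_IIIᵢ² = 0.02² + 0.24² + 0.12² + 0.02² + 0.02² + 0.24² + 0.34² = 0.0004 + 0.0576 + 0.0144 + 0.0004 + 0.0004 + 0.0576 + 0.1156 = 0.2464
B_III = 1 / 0.2464 = 4.0584
Highest B → broadest niche (most generalist): morphospecies II (B = 5.52).

morphospecies II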